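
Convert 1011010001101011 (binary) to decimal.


Positional values:
Bit 0: 1 × 2^0 = 1
Bit 1: 1 × 2^1 = 2
Bit 3: 1 × 2^3 = 8
Bit 5: 1 × 2^5 = 32
Bit 6: 1 × 2^6 = 64
Bit 10: 1 × 2^10 = 1024
Bit 12: 1 × 2^12 = 4096
Bit 13: 1 × 2^13 = 8192
Bit 15: 1 × 2^15 = 32768
Sum = 1 + 2 + 8 + 32 + 64 + 1024 + 4096 + 8192 + 32768
= 46187


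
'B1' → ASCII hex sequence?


String: 'B1'  (2 characters)
Per-character ASCII lookup:
  'B': uppercase starts at 65: 'B' = 65 + 1 = 66 → 0x42
  '1': digits start at 48: '1' = 48 + 1 = 49 → 0x31
= 0x42 0x31


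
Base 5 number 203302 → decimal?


Positional values (base 5):
  2 × 5^0 = 2 × 1 = 2
  0 × 5^1 = 0 × 5 = 0
  3 × 5^2 = 3 × 25 = 75
  3 × 5^3 = 3 × 125 = 375
  0 × 5^4 = 0 × 625 = 0
  2 × 5^5 = 2 × 3125 = 6250
Sum = 2 + 0 + 75 + 375 + 0 + 6250
= 6702


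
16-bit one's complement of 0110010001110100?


Original: 0110010001110100
Invert all bits:
  bit 0: 0 → 1
  bit 1: 1 → 0
  bit 2: 1 → 0
  bit 3: 0 → 1
  bit 4: 0 → 1
  bit 5: 1 → 0
  bit 6: 0 → 1
  bit 7: 0 → 1
  bit 8: 0 → 1
  bit 9: 1 → 0
  bit 10: 1 → 0
  bit 11: 1 → 0
  bit 12: 0 → 1
  bit 13: 1 → 0
  bit 14: 0 → 1
  bit 15: 0 → 1
= 1001101110001011


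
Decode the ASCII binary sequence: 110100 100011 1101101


Codes (binary): 110100 100011 1101101
Per-code ASCII lookup:
  110100 = 52  (range 48-57: digits, 52 - 48 = 4) → '4'
  100011 = 35  (special character) → '#'
  1101101 = 109  (range 97-122: lowercase, 109 - 97 = 12) → 'm'
= '4#m'


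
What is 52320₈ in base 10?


Positional values:
Position 0: 0 × 8^0 = 0
Position 1: 2 × 8^1 = 16
Position 2: 3 × 8^2 = 192
Position 3: 2 × 8^3 = 1024
Position 4: 5 × 8^4 = 20480
Sum = 0 + 16 + 192 + 1024 + 20480
= 21712


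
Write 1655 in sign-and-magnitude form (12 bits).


Sign bit: 0 (positive)
Magnitude: 1655 = 11001110111
= 011001110111


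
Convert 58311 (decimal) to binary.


Divide by 2 repeatedly:
58311 ÷ 2 = 29155 remainder 1
29155 ÷ 2 = 14577 remainder 1
14577 ÷ 2 = 7288 remainder 1
7288 ÷ 2 = 3644 remainder 0
3644 ÷ 2 = 1822 remainder 0
1822 ÷ 2 = 911 remainder 0
911 ÷ 2 = 455 remainder 1
455 ÷ 2 = 227 remainder 1
227 ÷ 2 = 113 remainder 1
113 ÷ 2 = 56 remainder 1
56 ÷ 2 = 28 remainder 0
28 ÷ 2 = 14 remainder 0
14 ÷ 2 = 7 remainder 0
7 ÷ 2 = 3 remainder 1
3 ÷ 2 = 1 remainder 1
1 ÷ 2 = 0 remainder 1
Reading remainders bottom-up:
= 1110001111000111


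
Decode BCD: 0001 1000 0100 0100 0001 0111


Each 4-bit group → digit:
  0001 → 1
  1000 → 8
  0100 → 4
  0100 → 4
  0001 → 1
  0111 → 7
= 184417


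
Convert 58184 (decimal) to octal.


Divide by 8 repeatedly:
58184 ÷ 8 = 7273 remainder 0
7273 ÷ 8 = 909 remainder 1
909 ÷ 8 = 113 remainder 5
113 ÷ 8 = 14 remainder 1
14 ÷ 8 = 1 remainder 6
1 ÷ 8 = 0 remainder 1
Reading remainders bottom-up:
= 0o161510


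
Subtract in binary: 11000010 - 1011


Align and subtract column by column (LSB to MSB, borrowing when needed):
  11000010
- 00001011
  --------
  col 0: (0 - 0 borrow-in) - 1 → borrow from next column: (0+2) - 1 = 1, borrow out 1
  col 1: (1 - 1 borrow-in) - 1 → borrow from next column: (0+2) - 1 = 1, borrow out 1
  col 2: (0 - 1 borrow-in) - 0 → borrow from next column: (-1+2) - 0 = 1, borrow out 1
  col 3: (0 - 1 borrow-in) - 1 → borrow from next column: (-1+2) - 1 = 0, borrow out 1
  col 4: (0 - 1 borrow-in) - 0 → borrow from next column: (-1+2) - 0 = 1, borrow out 1
  col 5: (0 - 1 borrow-in) - 0 → borrow from next column: (-1+2) - 0 = 1, borrow out 1
  col 6: (1 - 1 borrow-in) - 0 → 0 - 0 = 0, borrow out 0
  col 7: (1 - 0 borrow-in) - 0 → 1 - 0 = 1, borrow out 0
Reading bits MSB→LSB: 10110111
Strip leading zeros: 10110111
= 10110111


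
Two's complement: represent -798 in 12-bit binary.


Original: 001100011110
Step 1 - Invert all bits: 110011100001
Step 2 - Add 1: 110011100001 + 1
= 110011100010 (represents -798)


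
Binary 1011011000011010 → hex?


Group into 4-bit nibbles: 1011011000011010
  1011 = B
  0110 = 6
  0001 = 1
  1010 = A
= 0xB61A


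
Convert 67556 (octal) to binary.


Each octal digit → 3 binary bits:
  6 = 110
  7 = 111
  5 = 101
  5 = 101
  6 = 110
Concatenate: 110 111 101 101 110
= 110111101101110


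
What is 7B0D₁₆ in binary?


Each hex digit → 4 binary bits:
  7 = 0111
  B = 1011
  0 = 0000
  D = 1101
Concatenate: 0111 1011 0000 1101
= 0111101100001101


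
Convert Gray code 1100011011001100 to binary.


Gray code: 1100011011001100
MSB stays the same: 1
Each subsequent bit = prev_binary XOR current_gray:
  B[1] = 1 XOR 1 = 0
  B[2] = 0 XOR 0 = 0
  B[3] = 0 XOR 0 = 0
  B[4] = 0 XOR 0 = 0
  B[5] = 0 XOR 1 = 1
  B[6] = 1 XOR 1 = 0
  B[7] = 0 XOR 0 = 0
  B[8] = 0 XOR 1 = 1
  B[9] = 1 XOR 1 = 0
  B[10] = 0 XOR 0 = 0
  B[11] = 0 XOR 0 = 0
  B[12] = 0 XOR 1 = 1
  B[13] = 1 XOR 1 = 0
  B[14] = 0 XOR 0 = 0
  B[15] = 0 XOR 0 = 0
= 1000010010001000 (33928 decimal)


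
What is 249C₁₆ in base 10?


Positional values:
Position 0: C × 16^0 = 12 × 1 = 12
Position 1: 9 × 16^1 = 9 × 16 = 144
Position 2: 4 × 16^2 = 4 × 256 = 1024
Position 3: 2 × 16^3 = 2 × 4096 = 8192
Sum = 12 + 144 + 1024 + 8192
= 9372


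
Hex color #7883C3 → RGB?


Hex: #7883C3
R = 78₁₆ = 120
G = 83₁₆ = 131
B = C3₁₆ = 195
= RGB(120, 131, 195)


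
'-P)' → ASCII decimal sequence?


String: '-P)'  (3 characters)
Per-character ASCII lookup:
  '-': special character: '-' = 45
  'P': uppercase starts at 65: 'P' = 65 + 15 = 80
  ')': special character: ')' = 41
= 45 80 41


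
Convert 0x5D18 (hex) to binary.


Each hex digit → 4 binary bits:
  5 = 0101
  D = 1101
  1 = 0001
  8 = 1000
Concatenate: 0101 1101 0001 1000
= 0101110100011000


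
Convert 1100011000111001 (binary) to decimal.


Positional values:
Bit 0: 1 × 2^0 = 1
Bit 3: 1 × 2^3 = 8
Bit 4: 1 × 2^4 = 16
Bit 5: 1 × 2^5 = 32
Bit 9: 1 × 2^9 = 512
Bit 10: 1 × 2^10 = 1024
Bit 14: 1 × 2^14 = 16384
Bit 15: 1 × 2^15 = 32768
Sum = 1 + 8 + 16 + 32 + 512 + 1024 + 16384 + 32768
= 50745


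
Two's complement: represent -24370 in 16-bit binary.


Original: 0101111100110010
Step 1 - Invert all bits: 1010000011001101
Step 2 - Add 1: 1010000011001101 + 1
= 1010000011001110 (represents -24370)


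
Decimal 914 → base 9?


Divide by 9 repeatedly:
914 ÷ 9 = 101 remainder 5
101 ÷ 9 = 11 remainder 2
11 ÷ 9 = 1 remainder 2
1 ÷ 9 = 0 remainder 1
Reading remainders bottom-up:
= 1225


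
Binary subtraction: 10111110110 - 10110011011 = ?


Align and subtract column by column (LSB to MSB, borrowing when needed):
  10111110110
- 10110011011
  -----------
  col 0: (0 - 0 borrow-in) - 1 → borrow from next column: (0+2) - 1 = 1, borrow out 1
  col 1: (1 - 1 borrow-in) - 1 → borrow from next column: (0+2) - 1 = 1, borrow out 1
  col 2: (1 - 1 borrow-in) - 0 → 0 - 0 = 0, borrow out 0
  col 3: (0 - 0 borrow-in) - 1 → borrow from next column: (0+2) - 1 = 1, borrow out 1
  col 4: (1 - 1 borrow-in) - 1 → borrow from next column: (0+2) - 1 = 1, borrow out 1
  col 5: (1 - 1 borrow-in) - 0 → 0 - 0 = 0, borrow out 0
  col 6: (1 - 0 borrow-in) - 0 → 1 - 0 = 1, borrow out 0
  col 7: (1 - 0 borrow-in) - 1 → 1 - 1 = 0, borrow out 0
  col 8: (1 - 0 borrow-in) - 1 → 1 - 1 = 0, borrow out 0
  col 9: (0 - 0 borrow-in) - 0 → 0 - 0 = 0, borrow out 0
  col 10: (1 - 0 borrow-in) - 1 → 1 - 1 = 0, borrow out 0
Reading bits MSB→LSB: 00001011011
Strip leading zeros: 1011011
= 1011011


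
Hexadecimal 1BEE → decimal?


Positional values:
Position 0: E × 16^0 = 14 × 1 = 14
Position 1: E × 16^1 = 14 × 16 = 224
Position 2: B × 16^2 = 11 × 256 = 2816
Position 3: 1 × 16^3 = 1 × 4096 = 4096
Sum = 14 + 224 + 2816 + 4096
= 7150


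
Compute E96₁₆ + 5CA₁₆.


Align and add column by column (LSB to MSB, each column mod 16 with carry):
  0E96
+ 05CA
  ----
  col 0: 6(6) + A(10) + 0 (carry in) = 16 → 0(0), carry out 1
  col 1: 9(9) + C(12) + 1 (carry in) = 22 → 6(6), carry out 1
  col 2: E(14) + 5(5) + 1 (carry in) = 20 → 4(4), carry out 1
  col 3: 0(0) + 0(0) + 1 (carry in) = 1 → 1(1), carry out 0
Reading digits MSB→LSB: 1460
Strip leading zeros: 1460
= 0x1460


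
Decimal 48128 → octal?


Divide by 8 repeatedly:
48128 ÷ 8 = 6016 remainder 0
6016 ÷ 8 = 752 remainder 0
752 ÷ 8 = 94 remainder 0
94 ÷ 8 = 11 remainder 6
11 ÷ 8 = 1 remainder 3
1 ÷ 8 = 0 remainder 1
Reading remainders bottom-up:
= 0o136000


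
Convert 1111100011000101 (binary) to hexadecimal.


Group into 4-bit nibbles: 1111100011000101
  1111 = F
  1000 = 8
  1100 = C
  0101 = 5
= 0xF8C5


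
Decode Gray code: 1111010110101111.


Gray code: 1111010110101111
MSB stays the same: 1
Each subsequent bit = prev_binary XOR current_gray:
  B[1] = 1 XOR 1 = 0
  B[2] = 0 XOR 1 = 1
  B[3] = 1 XOR 1 = 0
  B[4] = 0 XOR 0 = 0
  B[5] = 0 XOR 1 = 1
  B[6] = 1 XOR 0 = 1
  B[7] = 1 XOR 1 = 0
  B[8] = 0 XOR 1 = 1
  B[9] = 1 XOR 0 = 1
  B[10] = 1 XOR 1 = 0
  B[11] = 0 XOR 0 = 0
  B[12] = 0 XOR 1 = 1
  B[13] = 1 XOR 1 = 0
  B[14] = 0 XOR 1 = 1
  B[15] = 1 XOR 1 = 0
= 1010011011001010 (42698 decimal)


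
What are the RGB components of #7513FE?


Hex: #7513FE
R = 75₁₆ = 117
G = 13₁₆ = 19
B = FE₁₆ = 254
= RGB(117, 19, 254)


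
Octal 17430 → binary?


Each octal digit → 3 binary bits:
  1 = 001
  7 = 111
  4 = 100
  3 = 011
  0 = 000
Concatenate: 001 111 100 011 000
= 001111100011000


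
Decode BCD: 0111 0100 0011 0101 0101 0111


Each 4-bit group → digit:
  0111 → 7
  0100 → 4
  0011 → 3
  0101 → 5
  0101 → 5
  0111 → 7
= 743557


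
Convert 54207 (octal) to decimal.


Positional values:
Position 0: 7 × 8^0 = 7
Position 1: 0 × 8^1 = 0
Position 2: 2 × 8^2 = 128
Position 3: 4 × 8^3 = 2048
Position 4: 5 × 8^4 = 20480
Sum = 7 + 0 + 128 + 2048 + 20480
= 22663


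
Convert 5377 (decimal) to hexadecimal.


Divide by 16 repeatedly:
5377 ÷ 16 = 336 remainder 1 (1)
336 ÷ 16 = 21 remainder 0 (0)
21 ÷ 16 = 1 remainder 5 (5)
1 ÷ 16 = 0 remainder 1 (1)
Reading remainders bottom-up:
= 0x1501


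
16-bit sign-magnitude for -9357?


Sign bit: 1 (negative)
Magnitude: 9357 = 010010010001101
= 1010010010001101


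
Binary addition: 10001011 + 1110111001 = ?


Align and add column by column (LSB to MSB, carry propagating):
  00010001011
+ 01110111001
  -----------
  col 0: 1 + 1 + 0 (carry in) = 2 → bit 0, carry out 1
  col 1: 1 + 0 + 1 (carry in) = 2 → bit 0, carry out 1
  col 2: 0 + 0 + 1 (carry in) = 1 → bit 1, carry out 0
  col 3: 1 + 1 + 0 (carry in) = 2 → bit 0, carry out 1
  col 4: 0 + 1 + 1 (carry in) = 2 → bit 0, carry out 1
  col 5: 0 + 1 + 1 (carry in) = 2 → bit 0, carry out 1
  col 6: 0 + 0 + 1 (carry in) = 1 → bit 1, carry out 0
  col 7: 1 + 1 + 0 (carry in) = 2 → bit 0, carry out 1
  col 8: 0 + 1 + 1 (carry in) = 2 → bit 0, carry out 1
  col 9: 0 + 1 + 1 (carry in) = 2 → bit 0, carry out 1
  col 10: 0 + 0 + 1 (carry in) = 1 → bit 1, carry out 0
Reading bits MSB→LSB: 10001000100
Strip leading zeros: 10001000100
= 10001000100


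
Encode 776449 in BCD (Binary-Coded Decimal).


Each digit → 4-bit binary:
  7 → 0111
  7 → 0111
  6 → 0110
  4 → 0100
  4 → 0100
  9 → 1001
= 0111 0111 0110 0100 0100 1001


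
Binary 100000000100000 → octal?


Group into 3-bit groups: 100000000100000
  100 = 4
  000 = 0
  000 = 0
  100 = 4
  000 = 0
= 0o40040


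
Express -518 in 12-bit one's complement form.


Original: 001000000110
Invert all bits:
  bit 0: 0 → 1
  bit 1: 0 → 1
  bit 2: 1 → 0
  bit 3: 0 → 1
  bit 4: 0 → 1
  bit 5: 0 → 1
  bit 6: 0 → 1
  bit 7: 0 → 1
  bit 8: 0 → 1
  bit 9: 1 → 0
  bit 10: 1 → 0
  bit 11: 0 → 1
= 110111111001


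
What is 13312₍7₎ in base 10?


Positional values (base 7):
  2 × 7^0 = 2 × 1 = 2
  1 × 7^1 = 1 × 7 = 7
  3 × 7^2 = 3 × 49 = 147
  3 × 7^3 = 3 × 343 = 1029
  1 × 7^4 = 1 × 2401 = 2401
Sum = 2 + 7 + 147 + 1029 + 2401
= 3586


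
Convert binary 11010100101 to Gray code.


Binary: 11010100101
Gray code: G = B XOR (B >> 1)
B >> 1 = 01101010010
11010100101 XOR 01101010010:
  1 XOR 0 = 1
  1 XOR 1 = 0
  0 XOR 1 = 1
  1 XOR 0 = 1
  0 XOR 1 = 1
  1 XOR 0 = 1
  0 XOR 1 = 1
  0 XOR 0 = 0
  1 XOR 0 = 1
  0 XOR 1 = 1
  1 XOR 0 = 1
= 10111110111


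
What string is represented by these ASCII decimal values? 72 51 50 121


Codes (decimal): 72 51 50 121
Per-code ASCII lookup:
  72  (range 65-90: uppercase, 72 - 65 = 7) → 'H'
  51  (range 48-57: digits, 51 - 48 = 3) → '3'
  50  (range 48-57: digits, 50 - 48 = 2) → '2'
  121  (range 97-122: lowercase, 121 - 97 = 24) → 'y'
= 'H32y'


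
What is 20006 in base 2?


Divide by 2 repeatedly:
20006 ÷ 2 = 10003 remainder 0
10003 ÷ 2 = 5001 remainder 1
5001 ÷ 2 = 2500 remainder 1
2500 ÷ 2 = 1250 remainder 0
1250 ÷ 2 = 625 remainder 0
625 ÷ 2 = 312 remainder 1
312 ÷ 2 = 156 remainder 0
156 ÷ 2 = 78 remainder 0
78 ÷ 2 = 39 remainder 0
39 ÷ 2 = 19 remainder 1
19 ÷ 2 = 9 remainder 1
9 ÷ 2 = 4 remainder 1
4 ÷ 2 = 2 remainder 0
2 ÷ 2 = 1 remainder 0
1 ÷ 2 = 0 remainder 1
Reading remainders bottom-up:
= 100111000100110


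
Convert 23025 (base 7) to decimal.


Positional values (base 7):
  5 × 7^0 = 5 × 1 = 5
  2 × 7^1 = 2 × 7 = 14
  0 × 7^2 = 0 × 49 = 0
  3 × 7^3 = 3 × 343 = 1029
  2 × 7^4 = 2 × 2401 = 4802
Sum = 5 + 14 + 0 + 1029 + 4802
= 5850


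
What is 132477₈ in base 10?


Positional values:
Position 0: 7 × 8^0 = 7
Position 1: 7 × 8^1 = 56
Position 2: 4 × 8^2 = 256
Position 3: 2 × 8^3 = 1024
Position 4: 3 × 8^4 = 12288
Position 5: 1 × 8^5 = 32768
Sum = 7 + 56 + 256 + 1024 + 12288 + 32768
= 46399


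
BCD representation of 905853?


Each digit → 4-bit binary:
  9 → 1001
  0 → 0000
  5 → 0101
  8 → 1000
  5 → 0101
  3 → 0011
= 1001 0000 0101 1000 0101 0011


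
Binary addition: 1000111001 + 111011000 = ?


Align and add column by column (LSB to MSB, carry propagating):
  01000111001
+ 00111011000
  -----------
  col 0: 1 + 0 + 0 (carry in) = 1 → bit 1, carry out 0
  col 1: 0 + 0 + 0 (carry in) = 0 → bit 0, carry out 0
  col 2: 0 + 0 + 0 (carry in) = 0 → bit 0, carry out 0
  col 3: 1 + 1 + 0 (carry in) = 2 → bit 0, carry out 1
  col 4: 1 + 1 + 1 (carry in) = 3 → bit 1, carry out 1
  col 5: 1 + 0 + 1 (carry in) = 2 → bit 0, carry out 1
  col 6: 0 + 1 + 1 (carry in) = 2 → bit 0, carry out 1
  col 7: 0 + 1 + 1 (carry in) = 2 → bit 0, carry out 1
  col 8: 0 + 1 + 1 (carry in) = 2 → bit 0, carry out 1
  col 9: 1 + 0 + 1 (carry in) = 2 → bit 0, carry out 1
  col 10: 0 + 0 + 1 (carry in) = 1 → bit 1, carry out 0
Reading bits MSB→LSB: 10000010001
Strip leading zeros: 10000010001
= 10000010001


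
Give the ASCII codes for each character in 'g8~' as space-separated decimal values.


String: 'g8~'  (3 characters)
Per-character ASCII lookup:
  'g': lowercase starts at 97: 'g' = 97 + 6 = 103
  '8': digits start at 48: '8' = 48 + 8 = 56
  '~': special character: '~' = 126
= 103 56 126


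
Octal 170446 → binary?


Each octal digit → 3 binary bits:
  1 = 001
  7 = 111
  0 = 000
  4 = 100
  4 = 100
  6 = 110
Concatenate: 001 111 000 100 100 110
= 001111000100100110


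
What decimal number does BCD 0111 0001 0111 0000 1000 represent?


Each 4-bit group → digit:
  0111 → 7
  0001 → 1
  0111 → 7
  0000 → 0
  1000 → 8
= 71708


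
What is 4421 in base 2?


Divide by 2 repeatedly:
4421 ÷ 2 = 2210 remainder 1
2210 ÷ 2 = 1105 remainder 0
1105 ÷ 2 = 552 remainder 1
552 ÷ 2 = 276 remainder 0
276 ÷ 2 = 138 remainder 0
138 ÷ 2 = 69 remainder 0
69 ÷ 2 = 34 remainder 1
34 ÷ 2 = 17 remainder 0
17 ÷ 2 = 8 remainder 1
8 ÷ 2 = 4 remainder 0
4 ÷ 2 = 2 remainder 0
2 ÷ 2 = 1 remainder 0
1 ÷ 2 = 0 remainder 1
Reading remainders bottom-up:
= 1000101000101


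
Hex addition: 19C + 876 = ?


Align and add column by column (LSB to MSB, each column mod 16 with carry):
  019C
+ 0876
  ----
  col 0: C(12) + 6(6) + 0 (carry in) = 18 → 2(2), carry out 1
  col 1: 9(9) + 7(7) + 1 (carry in) = 17 → 1(1), carry out 1
  col 2: 1(1) + 8(8) + 1 (carry in) = 10 → A(10), carry out 0
  col 3: 0(0) + 0(0) + 0 (carry in) = 0 → 0(0), carry out 0
Reading digits MSB→LSB: 0A12
Strip leading zeros: A12
= 0xA12


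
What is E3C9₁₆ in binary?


Each hex digit → 4 binary bits:
  E = 1110
  3 = 0011
  C = 1100
  9 = 1001
Concatenate: 1110 0011 1100 1001
= 1110001111001001


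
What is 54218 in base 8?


Divide by 8 repeatedly:
54218 ÷ 8 = 6777 remainder 2
6777 ÷ 8 = 847 remainder 1
847 ÷ 8 = 105 remainder 7
105 ÷ 8 = 13 remainder 1
13 ÷ 8 = 1 remainder 5
1 ÷ 8 = 0 remainder 1
Reading remainders bottom-up:
= 0o151712


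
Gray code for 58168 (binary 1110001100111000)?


Binary: 1110001100111000
Gray code: G = B XOR (B >> 1)
B >> 1 = 0111000110011100
1110001100111000 XOR 0111000110011100:
  1 XOR 0 = 1
  1 XOR 1 = 0
  1 XOR 1 = 0
  0 XOR 1 = 1
  0 XOR 0 = 0
  0 XOR 0 = 0
  1 XOR 0 = 1
  1 XOR 1 = 0
  0 XOR 1 = 1
  0 XOR 0 = 0
  1 XOR 0 = 1
  1 XOR 1 = 0
  1 XOR 1 = 0
  0 XOR 1 = 1
  0 XOR 0 = 0
  0 XOR 0 = 0
= 1001001010100100


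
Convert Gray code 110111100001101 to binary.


Gray code: 110111100001101
MSB stays the same: 1
Each subsequent bit = prev_binary XOR current_gray:
  B[1] = 1 XOR 1 = 0
  B[2] = 0 XOR 0 = 0
  B[3] = 0 XOR 1 = 1
  B[4] = 1 XOR 1 = 0
  B[5] = 0 XOR 1 = 1
  B[6] = 1 XOR 1 = 0
  B[7] = 0 XOR 0 = 0
  B[8] = 0 XOR 0 = 0
  B[9] = 0 XOR 0 = 0
  B[10] = 0 XOR 0 = 0
  B[11] = 0 XOR 1 = 1
  B[12] = 1 XOR 1 = 0
  B[13] = 0 XOR 0 = 0
  B[14] = 0 XOR 1 = 1
= 100101000001001 (18953 decimal)


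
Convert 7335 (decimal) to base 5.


Divide by 5 repeatedly:
7335 ÷ 5 = 1467 remainder 0
1467 ÷ 5 = 293 remainder 2
293 ÷ 5 = 58 remainder 3
58 ÷ 5 = 11 remainder 3
11 ÷ 5 = 2 remainder 1
2 ÷ 5 = 0 remainder 2
Reading remainders bottom-up:
= 213320


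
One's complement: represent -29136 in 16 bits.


Original: 0111000111010000
Invert all bits:
  bit 0: 0 → 1
  bit 1: 1 → 0
  bit 2: 1 → 0
  bit 3: 1 → 0
  bit 4: 0 → 1
  bit 5: 0 → 1
  bit 6: 0 → 1
  bit 7: 1 → 0
  bit 8: 1 → 0
  bit 9: 1 → 0
  bit 10: 0 → 1
  bit 11: 1 → 0
  bit 12: 0 → 1
  bit 13: 0 → 1
  bit 14: 0 → 1
  bit 15: 0 → 1
= 1000111000101111


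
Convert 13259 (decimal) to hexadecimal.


Divide by 16 repeatedly:
13259 ÷ 16 = 828 remainder 11 (B)
828 ÷ 16 = 51 remainder 12 (C)
51 ÷ 16 = 3 remainder 3 (3)
3 ÷ 16 = 0 remainder 3 (3)
Reading remainders bottom-up:
= 0x33CB


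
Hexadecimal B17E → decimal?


Positional values:
Position 0: E × 16^0 = 14 × 1 = 14
Position 1: 7 × 16^1 = 7 × 16 = 112
Position 2: 1 × 16^2 = 1 × 256 = 256
Position 3: B × 16^3 = 11 × 4096 = 45056
Sum = 14 + 112 + 256 + 45056
= 45438


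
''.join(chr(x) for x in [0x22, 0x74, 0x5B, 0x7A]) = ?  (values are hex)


Codes (hex): 0x22 0x74 0x5B 0x7A
Per-code ASCII lookup:
  0x22 = 34  (special character) → '"'
  0x74 = 116  (range 97-122: lowercase, 116 - 97 = 19) → 't'
  0x5B = 91  (special character) → '['
  0x7A = 122  (range 97-122: lowercase, 122 - 97 = 25) → 'z'
= '"t[z'


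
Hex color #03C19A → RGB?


Hex: #03C19A
R = 03₁₆ = 3
G = C1₁₆ = 193
B = 9A₁₆ = 154
= RGB(3, 193, 154)


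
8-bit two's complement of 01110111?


Original: 01110111
Step 1 - Invert all bits: 10001000
Step 2 - Add 1: 10001000 + 1
= 10001001 (represents -119)


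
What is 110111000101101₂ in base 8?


Group into 3-bit groups: 110111000101101
  110 = 6
  111 = 7
  000 = 0
  101 = 5
  101 = 5
= 0o67055


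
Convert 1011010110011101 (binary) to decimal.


Positional values:
Bit 0: 1 × 2^0 = 1
Bit 2: 1 × 2^2 = 4
Bit 3: 1 × 2^3 = 8
Bit 4: 1 × 2^4 = 16
Bit 7: 1 × 2^7 = 128
Bit 8: 1 × 2^8 = 256
Bit 10: 1 × 2^10 = 1024
Bit 12: 1 × 2^12 = 4096
Bit 13: 1 × 2^13 = 8192
Bit 15: 1 × 2^15 = 32768
Sum = 1 + 4 + 8 + 16 + 128 + 256 + 1024 + 4096 + 8192 + 32768
= 46493


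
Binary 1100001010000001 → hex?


Group into 4-bit nibbles: 1100001010000001
  1100 = C
  0010 = 2
  1000 = 8
  0001 = 1
= 0xC281


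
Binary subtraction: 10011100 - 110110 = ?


Align and subtract column by column (LSB to MSB, borrowing when needed):
  10011100
- 00110110
  --------
  col 0: (0 - 0 borrow-in) - 0 → 0 - 0 = 0, borrow out 0
  col 1: (0 - 0 borrow-in) - 1 → borrow from next column: (0+2) - 1 = 1, borrow out 1
  col 2: (1 - 1 borrow-in) - 1 → borrow from next column: (0+2) - 1 = 1, borrow out 1
  col 3: (1 - 1 borrow-in) - 0 → 0 - 0 = 0, borrow out 0
  col 4: (1 - 0 borrow-in) - 1 → 1 - 1 = 0, borrow out 0
  col 5: (0 - 0 borrow-in) - 1 → borrow from next column: (0+2) - 1 = 1, borrow out 1
  col 6: (0 - 1 borrow-in) - 0 → borrow from next column: (-1+2) - 0 = 1, borrow out 1
  col 7: (1 - 1 borrow-in) - 0 → 0 - 0 = 0, borrow out 0
Reading bits MSB→LSB: 01100110
Strip leading zeros: 1100110
= 1100110


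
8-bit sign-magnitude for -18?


Sign bit: 1 (negative)
Magnitude: 18 = 0010010
= 10010010


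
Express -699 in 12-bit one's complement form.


Original: 001010111011
Invert all bits:
  bit 0: 0 → 1
  bit 1: 0 → 1
  bit 2: 1 → 0
  bit 3: 0 → 1
  bit 4: 1 → 0
  bit 5: 0 → 1
  bit 6: 1 → 0
  bit 7: 1 → 0
  bit 8: 1 → 0
  bit 9: 0 → 1
  bit 10: 1 → 0
  bit 11: 1 → 0
= 110101000100


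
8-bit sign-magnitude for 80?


Sign bit: 0 (positive)
Magnitude: 80 = 1010000
= 01010000


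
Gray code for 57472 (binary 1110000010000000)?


Binary: 1110000010000000
Gray code: G = B XOR (B >> 1)
B >> 1 = 0111000001000000
1110000010000000 XOR 0111000001000000:
  1 XOR 0 = 1
  1 XOR 1 = 0
  1 XOR 1 = 0
  0 XOR 1 = 1
  0 XOR 0 = 0
  0 XOR 0 = 0
  0 XOR 0 = 0
  0 XOR 0 = 0
  1 XOR 0 = 1
  0 XOR 1 = 1
  0 XOR 0 = 0
  0 XOR 0 = 0
  0 XOR 0 = 0
  0 XOR 0 = 0
  0 XOR 0 = 0
  0 XOR 0 = 0
= 1001000011000000


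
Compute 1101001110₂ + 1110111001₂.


Align and add column by column (LSB to MSB, carry propagating):
  01101001110
+ 01110111001
  -----------
  col 0: 0 + 1 + 0 (carry in) = 1 → bit 1, carry out 0
  col 1: 1 + 0 + 0 (carry in) = 1 → bit 1, carry out 0
  col 2: 1 + 0 + 0 (carry in) = 1 → bit 1, carry out 0
  col 3: 1 + 1 + 0 (carry in) = 2 → bit 0, carry out 1
  col 4: 0 + 1 + 1 (carry in) = 2 → bit 0, carry out 1
  col 5: 0 + 1 + 1 (carry in) = 2 → bit 0, carry out 1
  col 6: 1 + 0 + 1 (carry in) = 2 → bit 0, carry out 1
  col 7: 0 + 1 + 1 (carry in) = 2 → bit 0, carry out 1
  col 8: 1 + 1 + 1 (carry in) = 3 → bit 1, carry out 1
  col 9: 1 + 1 + 1 (carry in) = 3 → bit 1, carry out 1
  col 10: 0 + 0 + 1 (carry in) = 1 → bit 1, carry out 0
Reading bits MSB→LSB: 11100000111
Strip leading zeros: 11100000111
= 11100000111


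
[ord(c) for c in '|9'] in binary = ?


String: '|9'  (2 characters)
Per-character ASCII lookup:
  '|': special character: '|' = 124 → 1111100
  '9': digits start at 48: '9' = 48 + 9 = 57 → 111001
= 1111100 111001


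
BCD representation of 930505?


Each digit → 4-bit binary:
  9 → 1001
  3 → 0011
  0 → 0000
  5 → 0101
  0 → 0000
  5 → 0101
= 1001 0011 0000 0101 0000 0101


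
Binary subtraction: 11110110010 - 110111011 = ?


Align and subtract column by column (LSB to MSB, borrowing when needed):
  11110110010
- 00110111011
  -----------
  col 0: (0 - 0 borrow-in) - 1 → borrow from next column: (0+2) - 1 = 1, borrow out 1
  col 1: (1 - 1 borrow-in) - 1 → borrow from next column: (0+2) - 1 = 1, borrow out 1
  col 2: (0 - 1 borrow-in) - 0 → borrow from next column: (-1+2) - 0 = 1, borrow out 1
  col 3: (0 - 1 borrow-in) - 1 → borrow from next column: (-1+2) - 1 = 0, borrow out 1
  col 4: (1 - 1 borrow-in) - 1 → borrow from next column: (0+2) - 1 = 1, borrow out 1
  col 5: (1 - 1 borrow-in) - 1 → borrow from next column: (0+2) - 1 = 1, borrow out 1
  col 6: (0 - 1 borrow-in) - 0 → borrow from next column: (-1+2) - 0 = 1, borrow out 1
  col 7: (1 - 1 borrow-in) - 1 → borrow from next column: (0+2) - 1 = 1, borrow out 1
  col 8: (1 - 1 borrow-in) - 1 → borrow from next column: (0+2) - 1 = 1, borrow out 1
  col 9: (1 - 1 borrow-in) - 0 → 0 - 0 = 0, borrow out 0
  col 10: (1 - 0 borrow-in) - 0 → 1 - 0 = 1, borrow out 0
Reading bits MSB→LSB: 10111110111
Strip leading zeros: 10111110111
= 10111110111


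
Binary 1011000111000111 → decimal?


Positional values:
Bit 0: 1 × 2^0 = 1
Bit 1: 1 × 2^1 = 2
Bit 2: 1 × 2^2 = 4
Bit 6: 1 × 2^6 = 64
Bit 7: 1 × 2^7 = 128
Bit 8: 1 × 2^8 = 256
Bit 12: 1 × 2^12 = 4096
Bit 13: 1 × 2^13 = 8192
Bit 15: 1 × 2^15 = 32768
Sum = 1 + 2 + 4 + 64 + 128 + 256 + 4096 + 8192 + 32768
= 45511


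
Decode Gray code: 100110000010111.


Gray code: 100110000010111
MSB stays the same: 1
Each subsequent bit = prev_binary XOR current_gray:
  B[1] = 1 XOR 0 = 1
  B[2] = 1 XOR 0 = 1
  B[3] = 1 XOR 1 = 0
  B[4] = 0 XOR 1 = 1
  B[5] = 1 XOR 0 = 1
  B[6] = 1 XOR 0 = 1
  B[7] = 1 XOR 0 = 1
  B[8] = 1 XOR 0 = 1
  B[9] = 1 XOR 0 = 1
  B[10] = 1 XOR 1 = 0
  B[11] = 0 XOR 0 = 0
  B[12] = 0 XOR 1 = 1
  B[13] = 1 XOR 1 = 0
  B[14] = 0 XOR 1 = 1
= 111011111100101 (30693 decimal)


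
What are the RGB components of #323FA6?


Hex: #323FA6
R = 32₁₆ = 50
G = 3F₁₆ = 63
B = A6₁₆ = 166
= RGB(50, 63, 166)


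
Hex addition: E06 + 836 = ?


Align and add column by column (LSB to MSB, each column mod 16 with carry):
  0E06
+ 0836
  ----
  col 0: 6(6) + 6(6) + 0 (carry in) = 12 → C(12), carry out 0
  col 1: 0(0) + 3(3) + 0 (carry in) = 3 → 3(3), carry out 0
  col 2: E(14) + 8(8) + 0 (carry in) = 22 → 6(6), carry out 1
  col 3: 0(0) + 0(0) + 1 (carry in) = 1 → 1(1), carry out 0
Reading digits MSB→LSB: 163C
Strip leading zeros: 163C
= 0x163C


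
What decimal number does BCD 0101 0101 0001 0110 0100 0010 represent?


Each 4-bit group → digit:
  0101 → 5
  0101 → 5
  0001 → 1
  0110 → 6
  0100 → 4
  0010 → 2
= 551642


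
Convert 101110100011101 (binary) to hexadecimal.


Group into 4-bit nibbles: 0101110100011101
  0101 = 5
  1101 = D
  0001 = 1
  1101 = D
= 0x5D1D


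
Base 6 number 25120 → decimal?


Positional values (base 6):
  0 × 6^0 = 0 × 1 = 0
  2 × 6^1 = 2 × 6 = 12
  1 × 6^2 = 1 × 36 = 36
  5 × 6^3 = 5 × 216 = 1080
  2 × 6^4 = 2 × 1296 = 2592
Sum = 0 + 12 + 36 + 1080 + 2592
= 3720


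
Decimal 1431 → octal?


Divide by 8 repeatedly:
1431 ÷ 8 = 178 remainder 7
178 ÷ 8 = 22 remainder 2
22 ÷ 8 = 2 remainder 6
2 ÷ 8 = 0 remainder 2
Reading remainders bottom-up:
= 0o2627


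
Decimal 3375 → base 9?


Divide by 9 repeatedly:
3375 ÷ 9 = 375 remainder 0
375 ÷ 9 = 41 remainder 6
41 ÷ 9 = 4 remainder 5
4 ÷ 9 = 0 remainder 4
Reading remainders bottom-up:
= 4560


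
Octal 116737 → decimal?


Positional values:
Position 0: 7 × 8^0 = 7
Position 1: 3 × 8^1 = 24
Position 2: 7 × 8^2 = 448
Position 3: 6 × 8^3 = 3072
Position 4: 1 × 8^4 = 4096
Position 5: 1 × 8^5 = 32768
Sum = 7 + 24 + 448 + 3072 + 4096 + 32768
= 40415


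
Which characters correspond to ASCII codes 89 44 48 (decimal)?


Codes (decimal): 89 44 48
Per-code ASCII lookup:
  89  (range 65-90: uppercase, 89 - 65 = 24) → 'Y'
  44  (special character) → ','
  48  (range 48-57: digits, 48 - 48 = 0) → '0'
= 'Y,0'


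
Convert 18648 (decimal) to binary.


Divide by 2 repeatedly:
18648 ÷ 2 = 9324 remainder 0
9324 ÷ 2 = 4662 remainder 0
4662 ÷ 2 = 2331 remainder 0
2331 ÷ 2 = 1165 remainder 1
1165 ÷ 2 = 582 remainder 1
582 ÷ 2 = 291 remainder 0
291 ÷ 2 = 145 remainder 1
145 ÷ 2 = 72 remainder 1
72 ÷ 2 = 36 remainder 0
36 ÷ 2 = 18 remainder 0
18 ÷ 2 = 9 remainder 0
9 ÷ 2 = 4 remainder 1
4 ÷ 2 = 2 remainder 0
2 ÷ 2 = 1 remainder 0
1 ÷ 2 = 0 remainder 1
Reading remainders bottom-up:
= 100100011011000


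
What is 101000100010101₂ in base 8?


Group into 3-bit groups: 101000100010101
  101 = 5
  000 = 0
  100 = 4
  010 = 2
  101 = 5
= 0o50425


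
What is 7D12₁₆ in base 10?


Positional values:
Position 0: 2 × 16^0 = 2 × 1 = 2
Position 1: 1 × 16^1 = 1 × 16 = 16
Position 2: D × 16^2 = 13 × 256 = 3328
Position 3: 7 × 16^3 = 7 × 4096 = 28672
Sum = 2 + 16 + 3328 + 28672
= 32018


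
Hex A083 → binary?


Each hex digit → 4 binary bits:
  A = 1010
  0 = 0000
  8 = 1000
  3 = 0011
Concatenate: 1010 0000 1000 0011
= 1010000010000011


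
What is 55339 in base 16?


Divide by 16 repeatedly:
55339 ÷ 16 = 3458 remainder 11 (B)
3458 ÷ 16 = 216 remainder 2 (2)
216 ÷ 16 = 13 remainder 8 (8)
13 ÷ 16 = 0 remainder 13 (D)
Reading remainders bottom-up:
= 0xD82B


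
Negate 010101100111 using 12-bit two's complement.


Original: 010101100111
Step 1 - Invert all bits: 101010011000
Step 2 - Add 1: 101010011000 + 1
= 101010011001 (represents -1383)


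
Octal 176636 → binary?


Each octal digit → 3 binary bits:
  1 = 001
  7 = 111
  6 = 110
  6 = 110
  3 = 011
  6 = 110
Concatenate: 001 111 110 110 011 110
= 001111110110011110


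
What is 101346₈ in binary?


Each octal digit → 3 binary bits:
  1 = 001
  0 = 000
  1 = 001
  3 = 011
  4 = 100
  6 = 110
Concatenate: 001 000 001 011 100 110
= 001000001011100110


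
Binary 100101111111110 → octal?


Group into 3-bit groups: 100101111111110
  100 = 4
  101 = 5
  111 = 7
  111 = 7
  110 = 6
= 0o45776


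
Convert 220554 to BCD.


Each digit → 4-bit binary:
  2 → 0010
  2 → 0010
  0 → 0000
  5 → 0101
  5 → 0101
  4 → 0100
= 0010 0010 0000 0101 0101 0100


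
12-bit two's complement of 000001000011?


Original: 000001000011
Step 1 - Invert all bits: 111110111100
Step 2 - Add 1: 111110111100 + 1
= 111110111101 (represents -67)


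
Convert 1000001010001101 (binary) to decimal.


Positional values:
Bit 0: 1 × 2^0 = 1
Bit 2: 1 × 2^2 = 4
Bit 3: 1 × 2^3 = 8
Bit 7: 1 × 2^7 = 128
Bit 9: 1 × 2^9 = 512
Bit 15: 1 × 2^15 = 32768
Sum = 1 + 4 + 8 + 128 + 512 + 32768
= 33421


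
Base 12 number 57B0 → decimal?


Positional values (base 12):
  0 × 12^0 = 0 × 1 = 0
  B × 12^1 = 11 × 12 = 132
  7 × 12^2 = 7 × 144 = 1008
  5 × 12^3 = 5 × 1728 = 8640
Sum = 0 + 132 + 1008 + 8640
= 9780


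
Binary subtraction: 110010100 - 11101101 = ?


Align and subtract column by column (LSB to MSB, borrowing when needed):
  110010100
- 011101101
  ---------
  col 0: (0 - 0 borrow-in) - 1 → borrow from next column: (0+2) - 1 = 1, borrow out 1
  col 1: (0 - 1 borrow-in) - 0 → borrow from next column: (-1+2) - 0 = 1, borrow out 1
  col 2: (1 - 1 borrow-in) - 1 → borrow from next column: (0+2) - 1 = 1, borrow out 1
  col 3: (0 - 1 borrow-in) - 1 → borrow from next column: (-1+2) - 1 = 0, borrow out 1
  col 4: (1 - 1 borrow-in) - 0 → 0 - 0 = 0, borrow out 0
  col 5: (0 - 0 borrow-in) - 1 → borrow from next column: (0+2) - 1 = 1, borrow out 1
  col 6: (0 - 1 borrow-in) - 1 → borrow from next column: (-1+2) - 1 = 0, borrow out 1
  col 7: (1 - 1 borrow-in) - 1 → borrow from next column: (0+2) - 1 = 1, borrow out 1
  col 8: (1 - 1 borrow-in) - 0 → 0 - 0 = 0, borrow out 0
Reading bits MSB→LSB: 010100111
Strip leading zeros: 10100111
= 10100111


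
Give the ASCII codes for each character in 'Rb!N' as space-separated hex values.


String: 'Rb!N'  (4 characters)
Per-character ASCII lookup:
  'R': uppercase starts at 65: 'R' = 65 + 17 = 82 → 0x52
  'b': lowercase starts at 97: 'b' = 97 + 1 = 98 → 0x62
  '!': special character: '!' = 33 → 0x21
  'N': uppercase starts at 65: 'N' = 65 + 13 = 78 → 0x4E
= 0x52 0x62 0x21 0x4E


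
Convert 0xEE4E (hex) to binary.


Each hex digit → 4 binary bits:
  E = 1110
  E = 1110
  4 = 0100
  E = 1110
Concatenate: 1110 1110 0100 1110
= 1110111001001110


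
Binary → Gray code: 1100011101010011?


Binary: 1100011101010011
Gray code: G = B XOR (B >> 1)
B >> 1 = 0110001110101001
1100011101010011 XOR 0110001110101001:
  1 XOR 0 = 1
  1 XOR 1 = 0
  0 XOR 1 = 1
  0 XOR 0 = 0
  0 XOR 0 = 0
  1 XOR 0 = 1
  1 XOR 1 = 0
  1 XOR 1 = 0
  0 XOR 1 = 1
  1 XOR 0 = 1
  0 XOR 1 = 1
  1 XOR 0 = 1
  0 XOR 1 = 1
  0 XOR 0 = 0
  1 XOR 0 = 1
  1 XOR 1 = 0
= 1010010011111010


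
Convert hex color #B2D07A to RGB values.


Hex: #B2D07A
R = B2₁₆ = 178
G = D0₁₆ = 208
B = 7A₁₆ = 122
= RGB(178, 208, 122)


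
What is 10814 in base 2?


Divide by 2 repeatedly:
10814 ÷ 2 = 5407 remainder 0
5407 ÷ 2 = 2703 remainder 1
2703 ÷ 2 = 1351 remainder 1
1351 ÷ 2 = 675 remainder 1
675 ÷ 2 = 337 remainder 1
337 ÷ 2 = 168 remainder 1
168 ÷ 2 = 84 remainder 0
84 ÷ 2 = 42 remainder 0
42 ÷ 2 = 21 remainder 0
21 ÷ 2 = 10 remainder 1
10 ÷ 2 = 5 remainder 0
5 ÷ 2 = 2 remainder 1
2 ÷ 2 = 1 remainder 0
1 ÷ 2 = 0 remainder 1
Reading remainders bottom-up:
= 10101000111110


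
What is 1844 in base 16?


Divide by 16 repeatedly:
1844 ÷ 16 = 115 remainder 4 (4)
115 ÷ 16 = 7 remainder 3 (3)
7 ÷ 16 = 0 remainder 7 (7)
Reading remainders bottom-up:
= 0x734


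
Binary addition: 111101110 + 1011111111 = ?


Align and add column by column (LSB to MSB, carry propagating):
  00111101110
+ 01011111111
  -----------
  col 0: 0 + 1 + 0 (carry in) = 1 → bit 1, carry out 0
  col 1: 1 + 1 + 0 (carry in) = 2 → bit 0, carry out 1
  col 2: 1 + 1 + 1 (carry in) = 3 → bit 1, carry out 1
  col 3: 1 + 1 + 1 (carry in) = 3 → bit 1, carry out 1
  col 4: 0 + 1 + 1 (carry in) = 2 → bit 0, carry out 1
  col 5: 1 + 1 + 1 (carry in) = 3 → bit 1, carry out 1
  col 6: 1 + 1 + 1 (carry in) = 3 → bit 1, carry out 1
  col 7: 1 + 1 + 1 (carry in) = 3 → bit 1, carry out 1
  col 8: 1 + 0 + 1 (carry in) = 2 → bit 0, carry out 1
  col 9: 0 + 1 + 1 (carry in) = 2 → bit 0, carry out 1
  col 10: 0 + 0 + 1 (carry in) = 1 → bit 1, carry out 0
Reading bits MSB→LSB: 10011101101
Strip leading zeros: 10011101101
= 10011101101


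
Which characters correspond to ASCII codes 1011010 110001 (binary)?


Codes (binary): 1011010 110001
Per-code ASCII lookup:
  1011010 = 90  (range 65-90: uppercase, 90 - 65 = 25) → 'Z'
  110001 = 49  (range 48-57: digits, 49 - 48 = 1) → '1'
= 'Z1'


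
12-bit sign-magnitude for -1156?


Sign bit: 1 (negative)
Magnitude: 1156 = 10010000100
= 110010000100


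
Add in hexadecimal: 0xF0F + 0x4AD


Align and add column by column (LSB to MSB, each column mod 16 with carry):
  0F0F
+ 04AD
  ----
  col 0: F(15) + D(13) + 0 (carry in) = 28 → C(12), carry out 1
  col 1: 0(0) + A(10) + 1 (carry in) = 11 → B(11), carry out 0
  col 2: F(15) + 4(4) + 0 (carry in) = 19 → 3(3), carry out 1
  col 3: 0(0) + 0(0) + 1 (carry in) = 1 → 1(1), carry out 0
Reading digits MSB→LSB: 13BC
Strip leading zeros: 13BC
= 0x13BC


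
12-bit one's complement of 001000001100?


Original: 001000001100
Invert all bits:
  bit 0: 0 → 1
  bit 1: 0 → 1
  bit 2: 1 → 0
  bit 3: 0 → 1
  bit 4: 0 → 1
  bit 5: 0 → 1
  bit 6: 0 → 1
  bit 7: 0 → 1
  bit 8: 1 → 0
  bit 9: 1 → 0
  bit 10: 0 → 1
  bit 11: 0 → 1
= 110111110011


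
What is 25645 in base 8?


Divide by 8 repeatedly:
25645 ÷ 8 = 3205 remainder 5
3205 ÷ 8 = 400 remainder 5
400 ÷ 8 = 50 remainder 0
50 ÷ 8 = 6 remainder 2
6 ÷ 8 = 0 remainder 6
Reading remainders bottom-up:
= 0o62055


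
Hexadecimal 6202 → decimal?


Positional values:
Position 0: 2 × 16^0 = 2 × 1 = 2
Position 1: 0 × 16^1 = 0 × 16 = 0
Position 2: 2 × 16^2 = 2 × 256 = 512
Position 3: 6 × 16^3 = 6 × 4096 = 24576
Sum = 2 + 0 + 512 + 24576
= 25090


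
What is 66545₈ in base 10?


Positional values:
Position 0: 5 × 8^0 = 5
Position 1: 4 × 8^1 = 32
Position 2: 5 × 8^2 = 320
Position 3: 6 × 8^3 = 3072
Position 4: 6 × 8^4 = 24576
Sum = 5 + 32 + 320 + 3072 + 24576
= 28005


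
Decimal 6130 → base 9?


Divide by 9 repeatedly:
6130 ÷ 9 = 681 remainder 1
681 ÷ 9 = 75 remainder 6
75 ÷ 9 = 8 remainder 3
8 ÷ 9 = 0 remainder 8
Reading remainders bottom-up:
= 8361


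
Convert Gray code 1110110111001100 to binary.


Gray code: 1110110111001100
MSB stays the same: 1
Each subsequent bit = prev_binary XOR current_gray:
  B[1] = 1 XOR 1 = 0
  B[2] = 0 XOR 1 = 1
  B[3] = 1 XOR 0 = 1
  B[4] = 1 XOR 1 = 0
  B[5] = 0 XOR 1 = 1
  B[6] = 1 XOR 0 = 1
  B[7] = 1 XOR 1 = 0
  B[8] = 0 XOR 1 = 1
  B[9] = 1 XOR 1 = 0
  B[10] = 0 XOR 0 = 0
  B[11] = 0 XOR 0 = 0
  B[12] = 0 XOR 1 = 1
  B[13] = 1 XOR 1 = 0
  B[14] = 0 XOR 0 = 0
  B[15] = 0 XOR 0 = 0
= 1011011010001000 (46728 decimal)


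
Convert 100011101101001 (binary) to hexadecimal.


Group into 4-bit nibbles: 0100011101101001
  0100 = 4
  0111 = 7
  0110 = 6
  1001 = 9
= 0x4769


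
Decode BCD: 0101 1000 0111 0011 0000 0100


Each 4-bit group → digit:
  0101 → 5
  1000 → 8
  0111 → 7
  0011 → 3
  0000 → 0
  0100 → 4
= 587304


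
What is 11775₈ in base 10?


Positional values:
Position 0: 5 × 8^0 = 5
Position 1: 7 × 8^1 = 56
Position 2: 7 × 8^2 = 448
Position 3: 1 × 8^3 = 512
Position 4: 1 × 8^4 = 4096
Sum = 5 + 56 + 448 + 512 + 4096
= 5117


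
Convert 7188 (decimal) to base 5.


Divide by 5 repeatedly:
7188 ÷ 5 = 1437 remainder 3
1437 ÷ 5 = 287 remainder 2
287 ÷ 5 = 57 remainder 2
57 ÷ 5 = 11 remainder 2
11 ÷ 5 = 2 remainder 1
2 ÷ 5 = 0 remainder 2
Reading remainders bottom-up:
= 212223


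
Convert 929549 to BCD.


Each digit → 4-bit binary:
  9 → 1001
  2 → 0010
  9 → 1001
  5 → 0101
  4 → 0100
  9 → 1001
= 1001 0010 1001 0101 0100 1001


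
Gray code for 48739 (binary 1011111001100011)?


Binary: 1011111001100011
Gray code: G = B XOR (B >> 1)
B >> 1 = 0101111100110001
1011111001100011 XOR 0101111100110001:
  1 XOR 0 = 1
  0 XOR 1 = 1
  1 XOR 0 = 1
  1 XOR 1 = 0
  1 XOR 1 = 0
  1 XOR 1 = 0
  1 XOR 1 = 0
  0 XOR 1 = 1
  0 XOR 0 = 0
  1 XOR 0 = 1
  1 XOR 1 = 0
  0 XOR 1 = 1
  0 XOR 0 = 0
  0 XOR 0 = 0
  1 XOR 0 = 1
  1 XOR 1 = 0
= 1110000101010010


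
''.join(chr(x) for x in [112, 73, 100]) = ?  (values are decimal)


Codes (decimal): 112 73 100
Per-code ASCII lookup:
  112  (range 97-122: lowercase, 112 - 97 = 15) → 'p'
  73  (range 65-90: uppercase, 73 - 65 = 8) → 'I'
  100  (range 97-122: lowercase, 100 - 97 = 3) → 'd'
= 'pId'


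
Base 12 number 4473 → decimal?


Positional values (base 12):
  3 × 12^0 = 3 × 1 = 3
  7 × 12^1 = 7 × 12 = 84
  4 × 12^2 = 4 × 144 = 576
  4 × 12^3 = 4 × 1728 = 6912
Sum = 3 + 84 + 576 + 6912
= 7575


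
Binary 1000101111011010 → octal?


Group into 3-bit groups: 001000101111011010
  001 = 1
  000 = 0
  101 = 5
  111 = 7
  011 = 3
  010 = 2
= 0o105732


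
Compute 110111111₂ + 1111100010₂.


Align and add column by column (LSB to MSB, carry propagating):
  00110111111
+ 01111100010
  -----------
  col 0: 1 + 0 + 0 (carry in) = 1 → bit 1, carry out 0
  col 1: 1 + 1 + 0 (carry in) = 2 → bit 0, carry out 1
  col 2: 1 + 0 + 1 (carry in) = 2 → bit 0, carry out 1
  col 3: 1 + 0 + 1 (carry in) = 2 → bit 0, carry out 1
  col 4: 1 + 0 + 1 (carry in) = 2 → bit 0, carry out 1
  col 5: 1 + 1 + 1 (carry in) = 3 → bit 1, carry out 1
  col 6: 0 + 1 + 1 (carry in) = 2 → bit 0, carry out 1
  col 7: 1 + 1 + 1 (carry in) = 3 → bit 1, carry out 1
  col 8: 1 + 1 + 1 (carry in) = 3 → bit 1, carry out 1
  col 9: 0 + 1 + 1 (carry in) = 2 → bit 0, carry out 1
  col 10: 0 + 0 + 1 (carry in) = 1 → bit 1, carry out 0
Reading bits MSB→LSB: 10110100001
Strip leading zeros: 10110100001
= 10110100001


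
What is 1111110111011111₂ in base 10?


Positional values:
Bit 0: 1 × 2^0 = 1
Bit 1: 1 × 2^1 = 2
Bit 2: 1 × 2^2 = 4
Bit 3: 1 × 2^3 = 8
Bit 4: 1 × 2^4 = 16
Bit 6: 1 × 2^6 = 64
Bit 7: 1 × 2^7 = 128
Bit 8: 1 × 2^8 = 256
Bit 10: 1 × 2^10 = 1024
Bit 11: 1 × 2^11 = 2048
Bit 12: 1 × 2^12 = 4096
Bit 13: 1 × 2^13 = 8192
Bit 14: 1 × 2^14 = 16384
Bit 15: 1 × 2^15 = 32768
Sum = 1 + 2 + 4 + 8 + 16 + 64 + 128 + 256 + 1024 + 2048 + 4096 + 8192 + 16384 + 32768
= 64991


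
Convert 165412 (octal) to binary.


Each octal digit → 3 binary bits:
  1 = 001
  6 = 110
  5 = 101
  4 = 100
  1 = 001
  2 = 010
Concatenate: 001 110 101 100 001 010
= 001110101100001010
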